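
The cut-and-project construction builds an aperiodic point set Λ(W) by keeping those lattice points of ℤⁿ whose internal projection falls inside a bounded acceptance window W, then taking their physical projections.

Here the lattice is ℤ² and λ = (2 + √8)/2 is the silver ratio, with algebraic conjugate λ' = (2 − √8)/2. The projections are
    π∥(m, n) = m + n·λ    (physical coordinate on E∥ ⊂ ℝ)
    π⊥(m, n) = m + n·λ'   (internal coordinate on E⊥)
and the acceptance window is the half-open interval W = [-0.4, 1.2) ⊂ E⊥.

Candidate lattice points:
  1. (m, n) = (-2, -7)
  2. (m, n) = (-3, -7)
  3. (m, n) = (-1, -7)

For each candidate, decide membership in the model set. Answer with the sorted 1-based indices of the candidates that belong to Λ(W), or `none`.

1, 2

Numerically λ ≈ 2.41421 and λ' = −1/λ ≈ -0.41421.
candidate 1: (m,n)=(-2,-7) → π∥ = -2-7·λ ≈ -18.89949, π⊥ = -2-7·λ' ≈ 0.89949 ∈ [-0.4, 1.2) ⇒ IN Λ
candidate 2: (m,n)=(-3,-7) → π∥ = -3-7·λ ≈ -19.89949, π⊥ = -3-7·λ' ≈ -0.10051 ∈ [-0.4, 1.2) ⇒ IN Λ
candidate 3: (m,n)=(-1,-7) → π∥ = -1-7·λ ≈ -17.89949, π⊥ = -1-7·λ' ≈ 1.89949 ∉ [-0.4, 1.2) ⇒ out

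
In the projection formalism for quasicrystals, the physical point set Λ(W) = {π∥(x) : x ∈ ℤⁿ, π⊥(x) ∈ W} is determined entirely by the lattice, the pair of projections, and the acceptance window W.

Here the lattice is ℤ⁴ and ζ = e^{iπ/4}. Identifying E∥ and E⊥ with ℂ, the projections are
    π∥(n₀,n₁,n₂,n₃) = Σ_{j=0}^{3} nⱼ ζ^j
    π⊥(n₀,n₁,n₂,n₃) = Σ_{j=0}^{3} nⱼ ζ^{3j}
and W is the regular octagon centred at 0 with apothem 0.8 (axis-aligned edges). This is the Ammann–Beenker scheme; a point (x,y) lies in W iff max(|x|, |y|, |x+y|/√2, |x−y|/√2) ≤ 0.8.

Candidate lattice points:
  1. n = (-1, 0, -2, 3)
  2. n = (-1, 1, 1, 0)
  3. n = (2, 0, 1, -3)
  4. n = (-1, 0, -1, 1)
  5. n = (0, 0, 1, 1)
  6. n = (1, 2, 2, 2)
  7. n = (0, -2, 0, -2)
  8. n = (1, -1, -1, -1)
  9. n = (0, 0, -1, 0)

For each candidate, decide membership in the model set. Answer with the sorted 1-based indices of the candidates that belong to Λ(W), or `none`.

5

π⊥(n) = n₀ + n₁ζ³ + n₂ζ⁶ + n₃ζ⁹ where ζ = e^{iπ/4}.
#1 (-1, 0, -2, 3): internal (1.1213, 4.1213); octagon support 4.1213 vs apothem 0.8 → ∉ W
#2 (-1, 1, 1, 0): internal (-1.7071, -0.2929); octagon support 1.7071 vs apothem 0.8 → ∉ W
#3 (2, 0, 1, -3): internal (-0.1213, -3.1213); octagon support 3.1213 vs apothem 0.8 → ∉ W
#4 (-1, 0, -1, 1): internal (-0.2929, 1.7071); octagon support 1.7071 vs apothem 0.8 → ∉ W
#5 (0, 0, 1, 1): internal (0.7071, -0.2929); octagon support 0.7071 vs apothem 0.8 → ∈ W
#6 (1, 2, 2, 2): internal (1.0000, 0.8284); octagon support 1.2929 vs apothem 0.8 → ∉ W
#7 (0, -2, 0, -2): internal (0.0000, -2.8284); octagon support 2.8284 vs apothem 0.8 → ∉ W
#8 (1, -1, -1, -1): internal (1.0000, -0.4142); octagon support 1.0000 vs apothem 0.8 → ∉ W
#9 (0, 0, -1, 0): internal (0.0000, 1.0000); octagon support 1.0000 vs apothem 0.8 → ∉ W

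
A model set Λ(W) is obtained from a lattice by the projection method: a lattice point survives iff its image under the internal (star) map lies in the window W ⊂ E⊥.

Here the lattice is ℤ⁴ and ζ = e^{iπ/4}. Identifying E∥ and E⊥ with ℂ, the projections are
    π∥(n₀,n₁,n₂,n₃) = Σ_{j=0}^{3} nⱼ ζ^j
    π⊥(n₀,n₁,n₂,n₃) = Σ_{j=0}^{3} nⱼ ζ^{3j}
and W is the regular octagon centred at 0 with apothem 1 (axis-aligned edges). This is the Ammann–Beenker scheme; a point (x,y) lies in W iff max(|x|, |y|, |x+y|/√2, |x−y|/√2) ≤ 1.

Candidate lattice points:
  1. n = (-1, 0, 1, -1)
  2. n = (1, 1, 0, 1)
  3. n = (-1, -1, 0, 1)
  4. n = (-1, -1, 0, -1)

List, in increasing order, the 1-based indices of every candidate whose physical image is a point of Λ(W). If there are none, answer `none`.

3

Internal map: ζ^{3j} for j=0..3 gives (1,0), (−√2/2,√2/2), (0,−1), (√2/2,√2/2).
#1 (-1, 0, 1, -1): internal (-1.7071, -1.7071); octagon support 2.4142 vs apothem 1 → ∉ W
#2 (1, 1, 0, 1): internal (1.0000, 1.4142); octagon support 1.7071 vs apothem 1 → ∉ W
#3 (-1, -1, 0, 1): internal (0.4142, 0.0000); octagon support 0.4142 vs apothem 1 → ∈ W
#4 (-1, -1, 0, -1): internal (-1.0000, -1.4142); octagon support 1.7071 vs apothem 1 → ∉ W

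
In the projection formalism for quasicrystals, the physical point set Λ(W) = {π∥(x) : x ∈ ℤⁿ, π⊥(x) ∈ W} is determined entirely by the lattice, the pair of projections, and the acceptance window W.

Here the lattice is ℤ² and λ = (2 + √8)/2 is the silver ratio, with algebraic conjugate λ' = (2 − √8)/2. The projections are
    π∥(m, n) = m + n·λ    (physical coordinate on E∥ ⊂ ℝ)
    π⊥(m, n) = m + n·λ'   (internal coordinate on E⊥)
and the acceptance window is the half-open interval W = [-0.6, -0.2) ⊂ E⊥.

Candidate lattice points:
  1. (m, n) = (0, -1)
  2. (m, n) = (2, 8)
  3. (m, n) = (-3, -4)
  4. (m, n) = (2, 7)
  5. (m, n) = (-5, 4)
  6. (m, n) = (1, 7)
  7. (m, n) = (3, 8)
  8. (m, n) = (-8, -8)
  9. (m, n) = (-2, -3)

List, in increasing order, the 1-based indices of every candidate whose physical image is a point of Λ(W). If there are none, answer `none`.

λ' = (2−√8)/2 ≈ -0.414214.
candidate 1: (m,n)=(0,-1) → π∥ = 0-1·λ ≈ -2.414214, π⊥ = 0-1·λ' ≈ 0.414214 ∉ [-0.6, -0.2) ⇒ out
candidate 2: (m,n)=(2,8) → π∥ = 2+8·λ ≈ 21.313708, π⊥ = 2+8·λ' ≈ -1.313708 ∉ [-0.6, -0.2) ⇒ out
candidate 3: (m,n)=(-3,-4) → π∥ = -3-4·λ ≈ -12.656854, π⊥ = -3-4·λ' ≈ -1.343146 ∉ [-0.6, -0.2) ⇒ out
candidate 4: (m,n)=(2,7) → π∥ = 2+7·λ ≈ 18.899495, π⊥ = 2+7·λ' ≈ -0.899495 ∉ [-0.6, -0.2) ⇒ out
candidate 5: (m,n)=(-5,4) → π∥ = -5+4·λ ≈ 4.656854, π⊥ = -5+4·λ' ≈ -6.656854 ∉ [-0.6, -0.2) ⇒ out
candidate 6: (m,n)=(1,7) → π∥ = 1+7·λ ≈ 17.899495, π⊥ = 1+7·λ' ≈ -1.899495 ∉ [-0.6, -0.2) ⇒ out
candidate 7: (m,n)=(3,8) → π∥ = 3+8·λ ≈ 22.313708, π⊥ = 3+8·λ' ≈ -0.313708 ∈ [-0.6, -0.2) ⇒ IN Λ
candidate 8: (m,n)=(-8,-8) → π∥ = -8-8·λ ≈ -27.313708, π⊥ = -8-8·λ' ≈ -4.686292 ∉ [-0.6, -0.2) ⇒ out
candidate 9: (m,n)=(-2,-3) → π∥ = -2-3·λ ≈ -9.242641, π⊥ = -2-3·λ' ≈ -0.757359 ∉ [-0.6, -0.2) ⇒ out

7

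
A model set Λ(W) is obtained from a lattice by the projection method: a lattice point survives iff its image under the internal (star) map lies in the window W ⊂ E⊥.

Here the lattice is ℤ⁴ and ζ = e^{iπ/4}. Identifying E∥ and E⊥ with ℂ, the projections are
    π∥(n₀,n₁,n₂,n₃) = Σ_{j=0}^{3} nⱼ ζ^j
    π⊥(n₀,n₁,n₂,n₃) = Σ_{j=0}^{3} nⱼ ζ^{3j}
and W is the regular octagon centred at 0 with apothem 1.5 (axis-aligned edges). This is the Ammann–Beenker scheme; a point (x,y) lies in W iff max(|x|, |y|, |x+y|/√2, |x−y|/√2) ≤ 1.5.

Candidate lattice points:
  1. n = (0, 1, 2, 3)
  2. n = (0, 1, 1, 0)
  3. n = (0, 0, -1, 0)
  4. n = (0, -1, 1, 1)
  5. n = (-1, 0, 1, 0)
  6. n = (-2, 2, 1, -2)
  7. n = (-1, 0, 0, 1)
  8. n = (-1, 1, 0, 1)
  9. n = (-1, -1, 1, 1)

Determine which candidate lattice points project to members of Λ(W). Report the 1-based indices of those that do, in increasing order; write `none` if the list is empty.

With ζ = e^{iπ/4} the internal vectors are ζ^0,ζ^3,ζ^6,ζ^9.
candidate 1: n = (0, 1, 2, 3) → π⊥ ≈ (+1.41421, +0.82843); max(|x|,|y|,|x±y|/√2) = 1.58579 > 1.5 ⇒ ∉ W
candidate 2: n = (0, 1, 1, 0) → π⊥ ≈ (-0.70711, -0.29289); max(|x|,|y|,|x±y|/√2) = 0.70711 ≤ 1.5 ⇒ ∈ W
candidate 3: n = (0, 0, -1, 0) → π⊥ ≈ (+0.00000, +1.00000); max(|x|,|y|,|x±y|/√2) = 1.00000 ≤ 1.5 ⇒ ∈ W
candidate 4: n = (0, -1, 1, 1) → π⊥ ≈ (+1.41421, -1.00000); max(|x|,|y|,|x±y|/√2) = 1.70711 > 1.5 ⇒ ∉ W
candidate 5: n = (-1, 0, 1, 0) → π⊥ ≈ (-1.00000, -1.00000); max(|x|,|y|,|x±y|/√2) = 1.41421 ≤ 1.5 ⇒ ∈ W
candidate 6: n = (-2, 2, 1, -2) → π⊥ ≈ (-4.82843, -1.00000); max(|x|,|y|,|x±y|/√2) = 4.82843 > 1.5 ⇒ ∉ W
candidate 7: n = (-1, 0, 0, 1) → π⊥ ≈ (-0.29289, +0.70711); max(|x|,|y|,|x±y|/√2) = 0.70711 ≤ 1.5 ⇒ ∈ W
candidate 8: n = (-1, 1, 0, 1) → π⊥ ≈ (-1.00000, +1.41421); max(|x|,|y|,|x±y|/√2) = 1.70711 > 1.5 ⇒ ∉ W
candidate 9: n = (-1, -1, 1, 1) → π⊥ ≈ (+0.41421, -1.00000); max(|x|,|y|,|x±y|/√2) = 1.00000 ≤ 1.5 ⇒ ∈ W

2, 3, 5, 7, 9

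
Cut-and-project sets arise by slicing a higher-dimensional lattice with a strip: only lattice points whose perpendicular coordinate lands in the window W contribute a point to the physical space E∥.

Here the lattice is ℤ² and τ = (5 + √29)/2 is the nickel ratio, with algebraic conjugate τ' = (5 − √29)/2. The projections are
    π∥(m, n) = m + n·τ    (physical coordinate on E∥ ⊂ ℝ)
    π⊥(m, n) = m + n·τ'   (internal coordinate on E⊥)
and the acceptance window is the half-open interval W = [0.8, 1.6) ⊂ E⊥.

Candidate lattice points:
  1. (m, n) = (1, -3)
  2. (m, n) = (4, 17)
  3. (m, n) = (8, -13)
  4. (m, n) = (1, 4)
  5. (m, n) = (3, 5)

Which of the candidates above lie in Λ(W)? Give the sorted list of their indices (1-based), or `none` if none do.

1

τ' = (5−√29)/2 ≈ -0.192582.
[1] lift (1,-3): star map gives 1.577747; window check 0.8 ≤ 1.577747 < 1.6 is true → IN Λ
[2] lift (4,17): star map gives 0.726099; window check 0.8 ≤ 0.726099 < 1.6 is false → out
[3] lift (8,-13): star map gives 10.503571; window check 0.8 ≤ 10.503571 < 1.6 is false → out
[4] lift (1,4): star map gives 0.229670; window check 0.8 ≤ 0.229670 < 1.6 is false → out
[5] lift (3,5): star map gives 2.037088; window check 0.8 ≤ 2.037088 < 1.6 is false → out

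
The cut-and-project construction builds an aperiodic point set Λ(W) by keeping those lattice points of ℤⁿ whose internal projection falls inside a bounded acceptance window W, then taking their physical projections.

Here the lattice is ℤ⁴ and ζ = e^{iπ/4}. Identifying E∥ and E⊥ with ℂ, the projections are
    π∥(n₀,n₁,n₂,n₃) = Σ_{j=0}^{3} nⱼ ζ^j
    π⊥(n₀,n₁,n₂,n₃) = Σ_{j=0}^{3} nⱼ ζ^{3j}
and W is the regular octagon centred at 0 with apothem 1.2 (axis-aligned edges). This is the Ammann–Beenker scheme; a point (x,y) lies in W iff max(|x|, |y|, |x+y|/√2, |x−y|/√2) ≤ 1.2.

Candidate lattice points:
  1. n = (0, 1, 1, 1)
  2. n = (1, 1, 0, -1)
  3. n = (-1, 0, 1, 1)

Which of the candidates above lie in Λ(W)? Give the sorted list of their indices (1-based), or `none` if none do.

Internal map: ζ^{3j} for j=0..3 gives (1,0), (−√2/2,√2/2), (0,−1), (√2/2,√2/2).
#1 (0, 1, 1, 1): internal (0.0000, 0.4142); octagon support 0.4142 vs apothem 1.2 → ∈ W
#2 (1, 1, 0, -1): internal (-0.4142, 0.0000); octagon support 0.4142 vs apothem 1.2 → ∈ W
#3 (-1, 0, 1, 1): internal (-0.2929, -0.2929); octagon support 0.4142 vs apothem 1.2 → ∈ W

1, 2, 3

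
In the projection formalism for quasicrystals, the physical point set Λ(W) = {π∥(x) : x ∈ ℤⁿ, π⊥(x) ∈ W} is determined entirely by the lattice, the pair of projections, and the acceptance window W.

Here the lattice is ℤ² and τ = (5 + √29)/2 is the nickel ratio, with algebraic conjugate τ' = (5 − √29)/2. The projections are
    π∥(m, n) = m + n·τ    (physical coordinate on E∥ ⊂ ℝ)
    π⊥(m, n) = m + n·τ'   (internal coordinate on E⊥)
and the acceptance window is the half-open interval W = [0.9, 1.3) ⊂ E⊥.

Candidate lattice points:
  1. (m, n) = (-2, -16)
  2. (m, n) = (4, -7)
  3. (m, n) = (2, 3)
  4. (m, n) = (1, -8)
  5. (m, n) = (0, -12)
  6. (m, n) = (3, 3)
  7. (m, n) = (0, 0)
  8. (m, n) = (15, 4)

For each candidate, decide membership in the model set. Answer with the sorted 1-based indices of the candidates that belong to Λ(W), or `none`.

1

Compute τ' = (5−√29)/2 = -0.19258, so π⊥(m,n) = m -0.19258·n.
[1] lift (-2,-16): star map gives 1.08132; window check 0.9 ≤ 1.08132 < 1.3 is true → IN Λ
[2] lift (4,-7): star map gives 5.34808; window check 0.9 ≤ 5.34808 < 1.3 is false → out
[3] lift (2,3): star map gives 1.42225; window check 0.9 ≤ 1.42225 < 1.3 is false → out
[4] lift (1,-8): star map gives 2.54066; window check 0.9 ≤ 2.54066 < 1.3 is false → out
[5] lift (0,-12): star map gives 2.31099; window check 0.9 ≤ 2.31099 < 1.3 is false → out
[6] lift (3,3): star map gives 2.42225; window check 0.9 ≤ 2.42225 < 1.3 is false → out
[7] lift (0,0): star map gives 0.00000; window check 0.9 ≤ 0.00000 < 1.3 is false → out
[8] lift (15,4): star map gives 14.22967; window check 0.9 ≤ 14.22967 < 1.3 is false → out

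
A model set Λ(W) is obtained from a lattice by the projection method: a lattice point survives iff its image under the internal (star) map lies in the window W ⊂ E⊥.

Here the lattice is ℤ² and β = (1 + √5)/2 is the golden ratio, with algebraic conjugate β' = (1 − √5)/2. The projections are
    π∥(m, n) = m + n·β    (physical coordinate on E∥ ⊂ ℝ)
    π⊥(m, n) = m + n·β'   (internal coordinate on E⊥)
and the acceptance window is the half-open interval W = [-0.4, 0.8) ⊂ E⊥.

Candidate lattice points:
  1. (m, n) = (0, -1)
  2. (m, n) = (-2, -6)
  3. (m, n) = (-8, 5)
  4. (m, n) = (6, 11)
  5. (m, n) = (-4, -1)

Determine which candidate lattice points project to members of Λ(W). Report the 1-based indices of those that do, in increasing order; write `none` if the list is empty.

1

β' = (1−√5)/2 ≈ -0.61803.
#1 (0,-1): internal coord 0 + (-1)·β' = +0.61803; +0.61803 ∈ [-0.4, 0.8) → IN Λ
#2 (-2,-6): internal coord -2 + (-6)·β' = +1.70820; +1.70820 ∉ [-0.4, 0.8) → out
#3 (-8,5): internal coord -8 + (5)·β' = -11.09017; -11.09017 ∉ [-0.4, 0.8) → out
#4 (6,11): internal coord 6 + (11)·β' = -0.79837; -0.79837 ∉ [-0.4, 0.8) → out
#5 (-4,-1): internal coord -4 + (-1)·β' = -3.38197; -3.38197 ∉ [-0.4, 0.8) → out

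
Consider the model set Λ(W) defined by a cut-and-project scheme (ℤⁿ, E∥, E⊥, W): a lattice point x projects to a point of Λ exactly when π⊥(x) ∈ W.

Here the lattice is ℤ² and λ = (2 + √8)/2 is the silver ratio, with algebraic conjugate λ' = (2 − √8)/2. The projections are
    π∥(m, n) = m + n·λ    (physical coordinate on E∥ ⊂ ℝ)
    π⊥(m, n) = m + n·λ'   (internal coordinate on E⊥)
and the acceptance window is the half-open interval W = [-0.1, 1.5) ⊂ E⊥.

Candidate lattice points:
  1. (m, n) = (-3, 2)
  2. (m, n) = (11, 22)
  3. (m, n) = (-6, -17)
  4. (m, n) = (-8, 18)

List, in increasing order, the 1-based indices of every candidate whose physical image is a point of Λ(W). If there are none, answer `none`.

3

λ' = (2−√8)/2 ≈ -0.41421.
#1 (-3,2): internal coord -3 + (2)·λ' = -3.82843; -3.82843 ∉ [-0.1, 1.5) → out
#2 (11,22): internal coord 11 + (22)·λ' = +1.88730; +1.88730 ∉ [-0.1, 1.5) → out
#3 (-6,-17): internal coord -6 + (-17)·λ' = +1.04163; +1.04163 ∈ [-0.1, 1.5) → IN Λ
#4 (-8,18): internal coord -8 + (18)·λ' = -15.45584; -15.45584 ∉ [-0.1, 1.5) → out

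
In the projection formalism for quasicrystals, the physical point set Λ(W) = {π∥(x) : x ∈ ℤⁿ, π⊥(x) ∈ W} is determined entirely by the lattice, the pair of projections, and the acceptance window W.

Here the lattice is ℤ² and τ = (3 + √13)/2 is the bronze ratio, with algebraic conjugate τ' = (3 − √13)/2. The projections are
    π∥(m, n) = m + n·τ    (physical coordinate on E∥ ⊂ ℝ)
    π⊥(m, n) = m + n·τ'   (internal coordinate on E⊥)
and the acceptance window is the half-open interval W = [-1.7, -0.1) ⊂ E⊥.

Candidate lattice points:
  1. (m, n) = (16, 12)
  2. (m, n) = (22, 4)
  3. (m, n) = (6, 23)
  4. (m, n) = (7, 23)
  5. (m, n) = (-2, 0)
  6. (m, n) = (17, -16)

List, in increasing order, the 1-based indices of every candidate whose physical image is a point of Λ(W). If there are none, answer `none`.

τ' = (3−√13)/2 ≈ -0.3028.
#1 (16,12): internal coord 16 + (12)·τ' = +12.3667; +12.3667 ∉ [-1.7, -0.1) → out
#2 (22,4): internal coord 22 + (4)·τ' = +20.7889; +20.7889 ∉ [-1.7, -0.1) → out
#3 (6,23): internal coord 6 + (23)·τ' = -0.9638; -0.9638 ∈ [-1.7, -0.1) → IN Λ
#4 (7,23): internal coord 7 + (23)·τ' = +0.0362; +0.0362 ∉ [-1.7, -0.1) → out
#5 (-2,0): internal coord -2 + (0)·τ' = -2.0000; -2.0000 ∉ [-1.7, -0.1) → out
#6 (17,-16): internal coord 17 + (-16)·τ' = +21.8444; +21.8444 ∉ [-1.7, -0.1) → out

3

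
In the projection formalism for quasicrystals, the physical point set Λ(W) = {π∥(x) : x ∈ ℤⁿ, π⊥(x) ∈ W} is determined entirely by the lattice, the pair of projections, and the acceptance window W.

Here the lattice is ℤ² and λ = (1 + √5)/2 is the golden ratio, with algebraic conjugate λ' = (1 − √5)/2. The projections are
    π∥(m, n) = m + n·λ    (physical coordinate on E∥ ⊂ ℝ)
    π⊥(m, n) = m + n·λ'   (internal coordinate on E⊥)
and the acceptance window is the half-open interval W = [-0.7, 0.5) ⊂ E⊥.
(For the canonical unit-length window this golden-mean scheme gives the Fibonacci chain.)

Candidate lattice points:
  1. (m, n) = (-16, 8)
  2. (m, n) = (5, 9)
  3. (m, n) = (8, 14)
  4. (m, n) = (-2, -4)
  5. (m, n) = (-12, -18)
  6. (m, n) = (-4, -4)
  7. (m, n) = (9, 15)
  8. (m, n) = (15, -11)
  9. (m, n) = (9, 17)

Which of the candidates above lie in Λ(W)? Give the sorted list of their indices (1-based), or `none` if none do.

λ' = (1−√5)/2 ≈ -0.61803.
[1] lift (-16,8): star map gives -20.94427; window check -0.7 ≤ -20.94427 < 0.5 is false → out
[2] lift (5,9): star map gives -0.56231; window check -0.7 ≤ -0.56231 < 0.5 is true → IN Λ
[3] lift (8,14): star map gives -0.65248; window check -0.7 ≤ -0.65248 < 0.5 is true → IN Λ
[4] lift (-2,-4): star map gives 0.47214; window check -0.7 ≤ 0.47214 < 0.5 is true → IN Λ
[5] lift (-12,-18): star map gives -0.87539; window check -0.7 ≤ -0.87539 < 0.5 is false → out
[6] lift (-4,-4): star map gives -1.52786; window check -0.7 ≤ -1.52786 < 0.5 is false → out
[7] lift (9,15): star map gives -0.27051; window check -0.7 ≤ -0.27051 < 0.5 is true → IN Λ
[8] lift (15,-11): star map gives 21.79837; window check -0.7 ≤ 21.79837 < 0.5 is false → out
[9] lift (9,17): star map gives -1.50658; window check -0.7 ≤ -1.50658 < 0.5 is false → out

2, 3, 4, 7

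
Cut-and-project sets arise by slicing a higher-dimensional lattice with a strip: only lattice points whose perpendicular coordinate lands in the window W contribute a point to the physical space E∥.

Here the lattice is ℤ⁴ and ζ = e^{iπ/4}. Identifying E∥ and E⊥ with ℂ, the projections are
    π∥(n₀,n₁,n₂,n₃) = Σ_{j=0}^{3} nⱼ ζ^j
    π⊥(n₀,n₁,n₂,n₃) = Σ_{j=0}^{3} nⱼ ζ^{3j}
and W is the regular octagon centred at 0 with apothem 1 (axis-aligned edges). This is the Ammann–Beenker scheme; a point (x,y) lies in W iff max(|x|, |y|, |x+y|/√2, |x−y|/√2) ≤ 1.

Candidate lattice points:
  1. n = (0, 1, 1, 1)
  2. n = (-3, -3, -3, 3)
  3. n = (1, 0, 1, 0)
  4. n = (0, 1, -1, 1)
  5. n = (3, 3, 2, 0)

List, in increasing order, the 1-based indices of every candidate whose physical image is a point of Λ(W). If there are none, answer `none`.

1, 5

Internal map: ζ^{3j} for j=0..3 gives (1,0), (−√2/2,√2/2), (0,−1), (√2/2,√2/2).
#1 (0, 1, 1, 1): internal (0.00000, 0.41421); octagon support 0.41421 vs apothem 1 → ∈ W
#2 (-3, -3, -3, 3): internal (1.24264, 3.00000); octagon support 3.00000 vs apothem 1 → ∉ W
#3 (1, 0, 1, 0): internal (1.00000, -1.00000); octagon support 1.41421 vs apothem 1 → ∉ W
#4 (0, 1, -1, 1): internal (0.00000, 2.41421); octagon support 2.41421 vs apothem 1 → ∉ W
#5 (3, 3, 2, 0): internal (0.87868, 0.12132); octagon support 0.87868 vs apothem 1 → ∈ W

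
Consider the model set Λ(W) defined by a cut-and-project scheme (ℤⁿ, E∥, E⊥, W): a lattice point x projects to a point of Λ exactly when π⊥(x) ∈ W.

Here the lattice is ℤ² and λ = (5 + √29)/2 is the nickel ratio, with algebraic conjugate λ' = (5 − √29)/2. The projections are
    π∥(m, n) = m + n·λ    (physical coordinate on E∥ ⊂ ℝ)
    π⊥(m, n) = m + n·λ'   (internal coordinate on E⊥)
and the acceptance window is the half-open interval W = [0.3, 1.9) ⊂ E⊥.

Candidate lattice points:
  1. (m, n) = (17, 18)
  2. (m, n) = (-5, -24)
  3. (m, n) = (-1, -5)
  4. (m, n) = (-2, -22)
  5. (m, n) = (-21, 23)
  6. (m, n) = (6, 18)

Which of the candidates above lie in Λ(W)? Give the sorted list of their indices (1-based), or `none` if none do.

λ' = (5−√29)/2 ≈ -0.19258.
#1 (17,18): internal coord 17 + (18)·λ' = +13.53352; +13.53352 ∉ [0.3, 1.9) → out
#2 (-5,-24): internal coord -5 + (-24)·λ' = -0.37802; -0.37802 ∉ [0.3, 1.9) → out
#3 (-1,-5): internal coord -1 + (-5)·λ' = -0.03709; -0.03709 ∉ [0.3, 1.9) → out
#4 (-2,-22): internal coord -2 + (-22)·λ' = +2.23681; +2.23681 ∉ [0.3, 1.9) → out
#5 (-21,23): internal coord -21 + (23)·λ' = -25.42940; -25.42940 ∉ [0.3, 1.9) → out
#6 (6,18): internal coord 6 + (18)·λ' = +2.53352; +2.53352 ∉ [0.3, 1.9) → out

none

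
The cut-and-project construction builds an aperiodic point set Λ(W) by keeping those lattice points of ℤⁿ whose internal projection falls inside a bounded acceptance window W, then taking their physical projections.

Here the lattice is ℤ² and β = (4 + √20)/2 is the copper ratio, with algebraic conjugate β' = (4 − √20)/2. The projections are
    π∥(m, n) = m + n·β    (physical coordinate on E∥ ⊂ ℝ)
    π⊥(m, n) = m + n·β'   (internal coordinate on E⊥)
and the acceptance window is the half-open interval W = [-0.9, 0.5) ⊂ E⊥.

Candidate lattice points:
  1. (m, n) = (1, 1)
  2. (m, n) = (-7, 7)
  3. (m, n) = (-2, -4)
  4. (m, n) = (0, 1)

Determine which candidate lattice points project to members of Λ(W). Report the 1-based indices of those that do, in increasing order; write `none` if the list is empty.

4

Compute β' = (4−√20)/2 = -0.2361, so π⊥(m,n) = m -0.2361·n.
candidate 1: (m,n)=(1,1) → π∥ = 1+1·β ≈ 5.2361, π⊥ = 1+1·β' ≈ 0.7639 ∉ [-0.9, 0.5) ⇒ out
candidate 2: (m,n)=(-7,7) → π∥ = -7+7·β ≈ 22.6525, π⊥ = -7+7·β' ≈ -8.6525 ∉ [-0.9, 0.5) ⇒ out
candidate 3: (m,n)=(-2,-4) → π∥ = -2-4·β ≈ -18.9443, π⊥ = -2-4·β' ≈ -1.0557 ∉ [-0.9, 0.5) ⇒ out
candidate 4: (m,n)=(0,1) → π∥ = 0+1·β ≈ 4.2361, π⊥ = 0+1·β' ≈ -0.2361 ∈ [-0.9, 0.5) ⇒ IN Λ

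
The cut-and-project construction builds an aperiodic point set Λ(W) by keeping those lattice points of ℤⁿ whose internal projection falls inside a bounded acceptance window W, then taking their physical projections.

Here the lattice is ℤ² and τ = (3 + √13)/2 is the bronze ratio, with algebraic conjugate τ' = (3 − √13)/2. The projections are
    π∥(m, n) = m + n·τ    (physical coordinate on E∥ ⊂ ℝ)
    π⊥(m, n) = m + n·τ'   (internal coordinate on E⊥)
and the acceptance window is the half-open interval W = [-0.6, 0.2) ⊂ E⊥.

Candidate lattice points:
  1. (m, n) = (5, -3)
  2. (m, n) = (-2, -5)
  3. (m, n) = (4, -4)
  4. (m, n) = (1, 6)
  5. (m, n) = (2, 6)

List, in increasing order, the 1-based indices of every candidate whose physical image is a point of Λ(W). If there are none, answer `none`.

2, 5

τ' = (3−√13)/2 ≈ -0.302776.
candidate 1: (m,n)=(5,-3) → π∥ = 5-3·τ ≈ -4.908327, π⊥ = 5-3·τ' ≈ 5.908327 ∉ [-0.6, 0.2) ⇒ out
candidate 2: (m,n)=(-2,-5) → π∥ = -2-5·τ ≈ -18.513878, π⊥ = -2-5·τ' ≈ -0.486122 ∈ [-0.6, 0.2) ⇒ IN Λ
candidate 3: (m,n)=(4,-4) → π∥ = 4-4·τ ≈ -9.211103, π⊥ = 4-4·τ' ≈ 5.211103 ∉ [-0.6, 0.2) ⇒ out
candidate 4: (m,n)=(1,6) → π∥ = 1+6·τ ≈ 20.816654, π⊥ = 1+6·τ' ≈ -0.816654 ∉ [-0.6, 0.2) ⇒ out
candidate 5: (m,n)=(2,6) → π∥ = 2+6·τ ≈ 21.816654, π⊥ = 2+6·τ' ≈ 0.183346 ∈ [-0.6, 0.2) ⇒ IN Λ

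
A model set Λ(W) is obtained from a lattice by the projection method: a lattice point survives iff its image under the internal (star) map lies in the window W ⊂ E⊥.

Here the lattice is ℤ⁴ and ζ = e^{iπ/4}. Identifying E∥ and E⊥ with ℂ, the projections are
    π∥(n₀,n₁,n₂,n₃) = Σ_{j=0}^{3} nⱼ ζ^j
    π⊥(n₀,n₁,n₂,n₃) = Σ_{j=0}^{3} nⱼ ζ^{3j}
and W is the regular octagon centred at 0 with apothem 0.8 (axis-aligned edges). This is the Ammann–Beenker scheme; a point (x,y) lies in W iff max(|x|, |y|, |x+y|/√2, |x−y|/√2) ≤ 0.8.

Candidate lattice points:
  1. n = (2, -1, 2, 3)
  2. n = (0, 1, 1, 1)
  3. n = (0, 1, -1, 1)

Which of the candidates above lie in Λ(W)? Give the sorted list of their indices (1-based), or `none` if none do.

With ζ = e^{iπ/4} the internal vectors are ζ^0,ζ^3,ζ^6,ζ^9.
candidate 1: n = (2, -1, 2, 3) → π⊥ ≈ (+4.8284, -0.5858); max(|x|,|y|,|x±y|/√2) = 4.8284 > 0.8 ⇒ ∉ W
candidate 2: n = (0, 1, 1, 1) → π⊥ ≈ (+0.0000, +0.4142); max(|x|,|y|,|x±y|/√2) = 0.4142 ≤ 0.8 ⇒ ∈ W
candidate 3: n = (0, 1, -1, 1) → π⊥ ≈ (+0.0000, +2.4142); max(|x|,|y|,|x±y|/√2) = 2.4142 > 0.8 ⇒ ∉ W

2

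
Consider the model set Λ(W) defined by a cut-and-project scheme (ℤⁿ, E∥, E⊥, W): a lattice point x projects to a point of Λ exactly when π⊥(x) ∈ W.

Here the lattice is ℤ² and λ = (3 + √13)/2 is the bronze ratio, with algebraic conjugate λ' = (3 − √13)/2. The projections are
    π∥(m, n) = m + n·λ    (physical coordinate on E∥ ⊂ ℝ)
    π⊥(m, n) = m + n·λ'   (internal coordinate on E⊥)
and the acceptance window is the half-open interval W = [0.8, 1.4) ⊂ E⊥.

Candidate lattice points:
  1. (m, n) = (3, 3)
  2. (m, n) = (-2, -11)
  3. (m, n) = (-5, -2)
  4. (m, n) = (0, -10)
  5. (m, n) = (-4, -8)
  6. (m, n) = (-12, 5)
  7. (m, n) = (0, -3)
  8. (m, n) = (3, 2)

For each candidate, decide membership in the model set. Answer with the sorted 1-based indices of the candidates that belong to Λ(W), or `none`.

λ' = (3−√13)/2 ≈ -0.30278.
#1 (3,3): internal coord 3 + (3)·λ' = +2.09167; +2.09167 ∉ [0.8, 1.4) → out
#2 (-2,-11): internal coord -2 + (-11)·λ' = +1.33053; +1.33053 ∈ [0.8, 1.4) → IN Λ
#3 (-5,-2): internal coord -5 + (-2)·λ' = -4.39445; -4.39445 ∉ [0.8, 1.4) → out
#4 (0,-10): internal coord 0 + (-10)·λ' = +3.02776; +3.02776 ∉ [0.8, 1.4) → out
#5 (-4,-8): internal coord -4 + (-8)·λ' = -1.57779; -1.57779 ∉ [0.8, 1.4) → out
#6 (-12,5): internal coord -12 + (5)·λ' = -13.51388; -13.51388 ∉ [0.8, 1.4) → out
#7 (0,-3): internal coord 0 + (-3)·λ' = +0.90833; +0.90833 ∈ [0.8, 1.4) → IN Λ
#8 (3,2): internal coord 3 + (2)·λ' = +2.39445; +2.39445 ∉ [0.8, 1.4) → out

2, 7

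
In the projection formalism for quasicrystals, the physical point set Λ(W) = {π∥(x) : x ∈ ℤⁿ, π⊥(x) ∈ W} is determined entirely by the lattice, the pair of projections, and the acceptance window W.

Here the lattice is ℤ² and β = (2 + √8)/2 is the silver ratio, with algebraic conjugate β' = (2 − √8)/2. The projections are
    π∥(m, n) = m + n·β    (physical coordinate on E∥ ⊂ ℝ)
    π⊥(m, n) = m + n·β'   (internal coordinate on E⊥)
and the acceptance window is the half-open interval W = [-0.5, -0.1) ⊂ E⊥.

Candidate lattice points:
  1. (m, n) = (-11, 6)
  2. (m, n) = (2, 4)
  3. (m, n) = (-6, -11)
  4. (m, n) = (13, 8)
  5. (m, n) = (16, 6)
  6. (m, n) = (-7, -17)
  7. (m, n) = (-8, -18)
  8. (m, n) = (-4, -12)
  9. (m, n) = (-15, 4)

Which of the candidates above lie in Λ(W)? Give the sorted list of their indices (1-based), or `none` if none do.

β' = (2−√8)/2 ≈ -0.414214.
candidate 1: (m,n)=(-11,6) → π∥ = -11+6·β ≈ 3.485281, π⊥ = -11+6·β' ≈ -13.485281 ∉ [-0.5, -0.1) ⇒ out
candidate 2: (m,n)=(2,4) → π∥ = 2+4·β ≈ 11.656854, π⊥ = 2+4·β' ≈ 0.343146 ∉ [-0.5, -0.1) ⇒ out
candidate 3: (m,n)=(-6,-11) → π∥ = -6-11·β ≈ -32.556349, π⊥ = -6-11·β' ≈ -1.443651 ∉ [-0.5, -0.1) ⇒ out
candidate 4: (m,n)=(13,8) → π∥ = 13+8·β ≈ 32.313708, π⊥ = 13+8·β' ≈ 9.686292 ∉ [-0.5, -0.1) ⇒ out
candidate 5: (m,n)=(16,6) → π∥ = 16+6·β ≈ 30.485281, π⊥ = 16+6·β' ≈ 13.514719 ∉ [-0.5, -0.1) ⇒ out
candidate 6: (m,n)=(-7,-17) → π∥ = -7-17·β ≈ -48.041631, π⊥ = -7-17·β' ≈ 0.041631 ∉ [-0.5, -0.1) ⇒ out
candidate 7: (m,n)=(-8,-18) → π∥ = -8-18·β ≈ -51.455844, π⊥ = -8-18·β' ≈ -0.544156 ∉ [-0.5, -0.1) ⇒ out
candidate 8: (m,n)=(-4,-12) → π∥ = -4-12·β ≈ -32.970563, π⊥ = -4-12·β' ≈ 0.970563 ∉ [-0.5, -0.1) ⇒ out
candidate 9: (m,n)=(-15,4) → π∥ = -15+4·β ≈ -5.343146, π⊥ = -15+4·β' ≈ -16.656854 ∉ [-0.5, -0.1) ⇒ out

none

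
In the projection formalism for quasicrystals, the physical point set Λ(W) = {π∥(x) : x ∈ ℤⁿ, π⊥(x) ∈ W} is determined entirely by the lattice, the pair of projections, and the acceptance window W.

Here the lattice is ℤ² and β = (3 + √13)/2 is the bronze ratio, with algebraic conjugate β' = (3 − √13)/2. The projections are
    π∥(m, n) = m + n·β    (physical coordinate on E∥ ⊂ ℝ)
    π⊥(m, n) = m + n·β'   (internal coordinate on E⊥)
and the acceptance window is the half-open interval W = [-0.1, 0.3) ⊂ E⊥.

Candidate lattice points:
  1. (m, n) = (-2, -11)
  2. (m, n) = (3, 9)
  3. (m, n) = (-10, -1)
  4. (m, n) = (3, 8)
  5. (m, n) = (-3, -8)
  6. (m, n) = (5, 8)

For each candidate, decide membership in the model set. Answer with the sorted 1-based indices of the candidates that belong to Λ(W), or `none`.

2

Compute β' = (3−√13)/2 = -0.30278, so π⊥(m,n) = m -0.30278·n.
#1 (-2,-11): internal coord -2 + (-11)·β' = +1.33053; +1.33053 ∉ [-0.1, 0.3) → out
#2 (3,9): internal coord 3 + (9)·β' = +0.27502; +0.27502 ∈ [-0.1, 0.3) → IN Λ
#3 (-10,-1): internal coord -10 + (-1)·β' = -9.69722; -9.69722 ∉ [-0.1, 0.3) → out
#4 (3,8): internal coord 3 + (8)·β' = +0.57779; +0.57779 ∉ [-0.1, 0.3) → out
#5 (-3,-8): internal coord -3 + (-8)·β' = -0.57779; -0.57779 ∉ [-0.1, 0.3) → out
#6 (5,8): internal coord 5 + (8)·β' = +2.57779; +2.57779 ∉ [-0.1, 0.3) → out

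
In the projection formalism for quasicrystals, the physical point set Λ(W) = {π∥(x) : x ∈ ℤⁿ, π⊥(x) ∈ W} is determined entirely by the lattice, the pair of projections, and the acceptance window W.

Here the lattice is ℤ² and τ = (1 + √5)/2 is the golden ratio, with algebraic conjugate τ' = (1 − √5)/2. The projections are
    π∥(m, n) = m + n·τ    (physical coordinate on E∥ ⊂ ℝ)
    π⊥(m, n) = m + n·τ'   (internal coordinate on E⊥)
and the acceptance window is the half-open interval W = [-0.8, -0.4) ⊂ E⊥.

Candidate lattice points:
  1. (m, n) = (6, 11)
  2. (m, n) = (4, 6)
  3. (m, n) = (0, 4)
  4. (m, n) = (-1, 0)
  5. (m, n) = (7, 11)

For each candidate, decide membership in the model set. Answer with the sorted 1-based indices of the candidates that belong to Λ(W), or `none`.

τ' = (1−√5)/2 ≈ -0.618034.
#1 (6,11): internal coord 6 + (11)·τ' = -0.798374; -0.798374 ∈ [-0.8, -0.4) → IN Λ
#2 (4,6): internal coord 4 + (6)·τ' = +0.291796; +0.291796 ∉ [-0.8, -0.4) → out
#3 (0,4): internal coord 0 + (4)·τ' = -2.472136; -2.472136 ∉ [-0.8, -0.4) → out
#4 (-1,0): internal coord -1 + (0)·τ' = -1.000000; -1.000000 ∉ [-0.8, -0.4) → out
#5 (7,11): internal coord 7 + (11)·τ' = +0.201626; +0.201626 ∉ [-0.8, -0.4) → out

1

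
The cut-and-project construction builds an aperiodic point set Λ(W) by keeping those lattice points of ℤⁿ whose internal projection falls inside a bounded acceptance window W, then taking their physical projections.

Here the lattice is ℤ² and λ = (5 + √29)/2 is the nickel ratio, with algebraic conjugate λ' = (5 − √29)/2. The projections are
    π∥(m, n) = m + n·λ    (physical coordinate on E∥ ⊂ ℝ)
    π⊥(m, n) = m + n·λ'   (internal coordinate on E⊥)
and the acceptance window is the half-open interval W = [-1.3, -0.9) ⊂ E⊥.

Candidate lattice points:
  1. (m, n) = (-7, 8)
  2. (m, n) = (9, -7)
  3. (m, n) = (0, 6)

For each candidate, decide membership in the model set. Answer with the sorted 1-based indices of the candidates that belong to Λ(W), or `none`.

3

Numerically λ ≈ 5.19258 and λ' = −1/λ ≈ -0.19258.
candidate 1: (m,n)=(-7,8) → π∥ = -7+8·λ ≈ 34.54066, π⊥ = -7+8·λ' ≈ -8.54066 ∉ [-1.3, -0.9) ⇒ out
candidate 2: (m,n)=(9,-7) → π∥ = 9-7·λ ≈ -27.34808, π⊥ = 9-7·λ' ≈ 10.34808 ∉ [-1.3, -0.9) ⇒ out
candidate 3: (m,n)=(0,6) → π∥ = 0+6·λ ≈ 31.15549, π⊥ = 0+6·λ' ≈ -1.15549 ∈ [-1.3, -0.9) ⇒ IN Λ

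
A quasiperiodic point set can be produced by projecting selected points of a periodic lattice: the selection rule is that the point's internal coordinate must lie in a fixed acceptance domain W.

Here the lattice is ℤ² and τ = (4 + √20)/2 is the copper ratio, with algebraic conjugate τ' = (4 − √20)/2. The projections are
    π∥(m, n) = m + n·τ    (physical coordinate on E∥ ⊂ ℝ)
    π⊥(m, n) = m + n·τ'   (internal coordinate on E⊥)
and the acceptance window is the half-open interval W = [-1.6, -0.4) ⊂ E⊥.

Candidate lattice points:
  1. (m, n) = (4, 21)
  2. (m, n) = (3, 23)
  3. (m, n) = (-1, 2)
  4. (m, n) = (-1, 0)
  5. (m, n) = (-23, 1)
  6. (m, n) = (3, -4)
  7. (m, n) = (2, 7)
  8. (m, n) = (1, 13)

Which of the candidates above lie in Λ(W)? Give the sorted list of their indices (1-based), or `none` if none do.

Compute τ' = (4−√20)/2 = -0.236068, so π⊥(m,n) = m -0.236068·n.
[1] lift (4,21): star map gives -0.957428; window check -1.6 ≤ -0.957428 < -0.4 is true → IN Λ
[2] lift (3,23): star map gives -2.429563; window check -1.6 ≤ -2.429563 < -0.4 is false → out
[3] lift (-1,2): star map gives -1.472136; window check -1.6 ≤ -1.472136 < -0.4 is true → IN Λ
[4] lift (-1,0): star map gives -1.000000; window check -1.6 ≤ -1.000000 < -0.4 is true → IN Λ
[5] lift (-23,1): star map gives -23.236068; window check -1.6 ≤ -23.236068 < -0.4 is false → out
[6] lift (3,-4): star map gives 3.944272; window check -1.6 ≤ 3.944272 < -0.4 is false → out
[7] lift (2,7): star map gives 0.347524; window check -1.6 ≤ 0.347524 < -0.4 is false → out
[8] lift (1,13): star map gives -2.068884; window check -1.6 ≤ -2.068884 < -0.4 is false → out

1, 3, 4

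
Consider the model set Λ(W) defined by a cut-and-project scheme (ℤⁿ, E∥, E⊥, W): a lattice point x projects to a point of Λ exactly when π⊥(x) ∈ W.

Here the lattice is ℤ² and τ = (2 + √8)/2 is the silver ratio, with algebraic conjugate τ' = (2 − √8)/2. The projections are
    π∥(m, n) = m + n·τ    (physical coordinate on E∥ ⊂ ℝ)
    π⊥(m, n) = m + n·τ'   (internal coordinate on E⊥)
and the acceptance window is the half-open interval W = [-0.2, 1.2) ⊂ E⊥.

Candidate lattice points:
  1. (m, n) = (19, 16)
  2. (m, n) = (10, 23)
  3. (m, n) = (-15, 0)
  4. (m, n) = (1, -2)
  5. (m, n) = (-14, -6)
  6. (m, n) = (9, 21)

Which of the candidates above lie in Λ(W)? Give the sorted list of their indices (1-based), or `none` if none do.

2, 6

Compute τ' = (2−√8)/2 = -0.41421, so π⊥(m,n) = m -0.41421·n.
#1 (19,16): internal coord 19 + (16)·τ' = +12.37258; +12.37258 ∉ [-0.2, 1.2) → out
#2 (10,23): internal coord 10 + (23)·τ' = +0.47309; +0.47309 ∈ [-0.2, 1.2) → IN Λ
#3 (-15,0): internal coord -15 + (0)·τ' = -15.00000; -15.00000 ∉ [-0.2, 1.2) → out
#4 (1,-2): internal coord 1 + (-2)·τ' = +1.82843; +1.82843 ∉ [-0.2, 1.2) → out
#5 (-14,-6): internal coord -14 + (-6)·τ' = -11.51472; -11.51472 ∉ [-0.2, 1.2) → out
#6 (9,21): internal coord 9 + (21)·τ' = +0.30152; +0.30152 ∈ [-0.2, 1.2) → IN Λ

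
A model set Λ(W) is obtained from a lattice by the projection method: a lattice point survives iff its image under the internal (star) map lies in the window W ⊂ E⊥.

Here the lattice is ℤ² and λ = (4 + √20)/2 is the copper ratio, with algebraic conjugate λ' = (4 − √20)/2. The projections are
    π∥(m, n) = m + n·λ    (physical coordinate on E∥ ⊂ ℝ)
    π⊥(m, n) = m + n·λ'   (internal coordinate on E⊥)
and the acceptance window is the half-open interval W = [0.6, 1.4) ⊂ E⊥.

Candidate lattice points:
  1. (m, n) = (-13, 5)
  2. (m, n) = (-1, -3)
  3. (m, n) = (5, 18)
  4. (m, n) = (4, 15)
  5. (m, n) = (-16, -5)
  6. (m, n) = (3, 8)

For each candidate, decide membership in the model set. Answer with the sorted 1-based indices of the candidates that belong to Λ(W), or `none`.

3, 6

Compute λ' = (4−√20)/2 = -0.2361, so π⊥(m,n) = m -0.2361·n.
candidate 1: (m,n)=(-13,5) → π∥ = -13+5·λ ≈ 8.1803, π⊥ = -13+5·λ' ≈ -14.1803 ∉ [0.6, 1.4) ⇒ out
candidate 2: (m,n)=(-1,-3) → π∥ = -1-3·λ ≈ -13.7082, π⊥ = -1-3·λ' ≈ -0.2918 ∉ [0.6, 1.4) ⇒ out
candidate 3: (m,n)=(5,18) → π∥ = 5+18·λ ≈ 81.2492, π⊥ = 5+18·λ' ≈ 0.7508 ∈ [0.6, 1.4) ⇒ IN Λ
candidate 4: (m,n)=(4,15) → π∥ = 4+15·λ ≈ 67.5410, π⊥ = 4+15·λ' ≈ 0.4590 ∉ [0.6, 1.4) ⇒ out
candidate 5: (m,n)=(-16,-5) → π∥ = -16-5·λ ≈ -37.1803, π⊥ = -16-5·λ' ≈ -14.8197 ∉ [0.6, 1.4) ⇒ out
candidate 6: (m,n)=(3,8) → π∥ = 3+8·λ ≈ 36.8885, π⊥ = 3+8·λ' ≈ 1.1115 ∈ [0.6, 1.4) ⇒ IN Λ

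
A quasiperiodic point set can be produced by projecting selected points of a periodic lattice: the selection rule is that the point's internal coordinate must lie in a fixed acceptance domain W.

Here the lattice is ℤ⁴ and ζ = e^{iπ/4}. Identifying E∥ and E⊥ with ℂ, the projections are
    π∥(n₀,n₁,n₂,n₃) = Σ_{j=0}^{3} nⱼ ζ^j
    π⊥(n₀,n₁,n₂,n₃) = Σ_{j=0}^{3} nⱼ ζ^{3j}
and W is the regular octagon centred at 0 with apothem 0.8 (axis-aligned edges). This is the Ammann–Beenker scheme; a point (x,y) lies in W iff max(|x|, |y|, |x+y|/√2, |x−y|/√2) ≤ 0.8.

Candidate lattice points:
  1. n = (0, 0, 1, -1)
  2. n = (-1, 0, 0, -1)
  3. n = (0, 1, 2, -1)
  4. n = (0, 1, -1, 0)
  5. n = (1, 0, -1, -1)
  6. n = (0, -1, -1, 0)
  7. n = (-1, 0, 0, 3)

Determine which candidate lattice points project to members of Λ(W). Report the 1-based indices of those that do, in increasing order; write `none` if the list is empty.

5, 6

Internal map: ζ^{3j} for j=0..3 gives (1,0), (−√2/2,√2/2), (0,−1), (√2/2,√2/2).
candidate 1: n = (0, 0, 1, -1) → π⊥ ≈ (-0.70711, -1.70711); max(|x|,|y|,|x±y|/√2) = 1.70711 > 0.8 ⇒ ∉ W
candidate 2: n = (-1, 0, 0, -1) → π⊥ ≈ (-1.70711, -0.70711); max(|x|,|y|,|x±y|/√2) = 1.70711 > 0.8 ⇒ ∉ W
candidate 3: n = (0, 1, 2, -1) → π⊥ ≈ (-1.41421, -2.00000); max(|x|,|y|,|x±y|/√2) = 2.41421 > 0.8 ⇒ ∉ W
candidate 4: n = (0, 1, -1, 0) → π⊥ ≈ (-0.70711, +1.70711); max(|x|,|y|,|x±y|/√2) = 1.70711 > 0.8 ⇒ ∉ W
candidate 5: n = (1, 0, -1, -1) → π⊥ ≈ (+0.29289, +0.29289); max(|x|,|y|,|x±y|/√2) = 0.41421 ≤ 0.8 ⇒ ∈ W
candidate 6: n = (0, -1, -1, 0) → π⊥ ≈ (+0.70711, +0.29289); max(|x|,|y|,|x±y|/√2) = 0.70711 ≤ 0.8 ⇒ ∈ W
candidate 7: n = (-1, 0, 0, 3) → π⊥ ≈ (+1.12132, +2.12132); max(|x|,|y|,|x±y|/√2) = 2.29289 > 0.8 ⇒ ∉ W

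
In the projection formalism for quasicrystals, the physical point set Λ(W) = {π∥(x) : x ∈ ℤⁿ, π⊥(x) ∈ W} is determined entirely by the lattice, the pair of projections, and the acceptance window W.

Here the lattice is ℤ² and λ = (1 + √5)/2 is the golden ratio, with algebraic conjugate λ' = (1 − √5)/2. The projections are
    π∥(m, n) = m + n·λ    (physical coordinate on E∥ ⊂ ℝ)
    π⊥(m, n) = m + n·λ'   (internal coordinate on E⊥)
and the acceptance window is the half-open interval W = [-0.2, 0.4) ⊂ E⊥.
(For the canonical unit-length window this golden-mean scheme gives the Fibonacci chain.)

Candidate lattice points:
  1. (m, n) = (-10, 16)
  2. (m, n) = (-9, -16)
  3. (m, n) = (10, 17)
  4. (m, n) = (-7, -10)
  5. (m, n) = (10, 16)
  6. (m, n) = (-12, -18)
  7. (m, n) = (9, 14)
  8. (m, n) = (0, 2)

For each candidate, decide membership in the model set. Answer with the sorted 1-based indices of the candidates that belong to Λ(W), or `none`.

λ' = (1−√5)/2 ≈ -0.6180.
#1 (-10,16): internal coord -10 + (16)·λ' = -19.8885; -19.8885 ∉ [-0.2, 0.4) → out
#2 (-9,-16): internal coord -9 + (-16)·λ' = +0.8885; +0.8885 ∉ [-0.2, 0.4) → out
#3 (10,17): internal coord 10 + (17)·λ' = -0.5066; -0.5066 ∉ [-0.2, 0.4) → out
#4 (-7,-10): internal coord -7 + (-10)·λ' = -0.8197; -0.8197 ∉ [-0.2, 0.4) → out
#5 (10,16): internal coord 10 + (16)·λ' = +0.1115; +0.1115 ∈ [-0.2, 0.4) → IN Λ
#6 (-12,-18): internal coord -12 + (-18)·λ' = -0.8754; -0.8754 ∉ [-0.2, 0.4) → out
#7 (9,14): internal coord 9 + (14)·λ' = +0.3475; +0.3475 ∈ [-0.2, 0.4) → IN Λ
#8 (0,2): internal coord 0 + (2)·λ' = -1.2361; -1.2361 ∉ [-0.2, 0.4) → out

5, 7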